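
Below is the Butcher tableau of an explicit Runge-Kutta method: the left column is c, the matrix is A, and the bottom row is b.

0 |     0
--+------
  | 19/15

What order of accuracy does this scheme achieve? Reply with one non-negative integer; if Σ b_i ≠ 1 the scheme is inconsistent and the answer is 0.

b = (19/15)
c = (0)
Σ b_i: 19/15·1 = 19/15 ≠ 1 ⇒ order 0.

0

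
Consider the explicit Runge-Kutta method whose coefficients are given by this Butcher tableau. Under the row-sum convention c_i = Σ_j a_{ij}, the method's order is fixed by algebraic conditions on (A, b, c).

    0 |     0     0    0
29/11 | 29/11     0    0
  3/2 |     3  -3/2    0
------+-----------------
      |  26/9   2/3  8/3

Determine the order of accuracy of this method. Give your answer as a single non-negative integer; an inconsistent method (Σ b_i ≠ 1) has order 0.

0

b = (26/9, 2/3, 8/3)
c = (0, 29/11, 3/2)
Ac = (0, 0, -87/22)
Σ b_i: 26/9·1 + 2/3·1 + 8/3·1 = 56/9 ≠ 1 ⇒ order 0.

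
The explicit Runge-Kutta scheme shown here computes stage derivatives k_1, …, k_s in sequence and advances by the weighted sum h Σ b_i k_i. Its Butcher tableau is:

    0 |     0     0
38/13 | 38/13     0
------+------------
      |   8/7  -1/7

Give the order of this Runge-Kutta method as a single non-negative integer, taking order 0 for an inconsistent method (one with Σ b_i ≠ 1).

b = (8/7, -1/7)
c = (0, 38/13)
Σ b_i: 8/7·1 + (-1/7)·1 = 1 ✓
b·c: (-1/7)·38/13 = -38/91 ≠ 1/2 ⇒ order 1.

1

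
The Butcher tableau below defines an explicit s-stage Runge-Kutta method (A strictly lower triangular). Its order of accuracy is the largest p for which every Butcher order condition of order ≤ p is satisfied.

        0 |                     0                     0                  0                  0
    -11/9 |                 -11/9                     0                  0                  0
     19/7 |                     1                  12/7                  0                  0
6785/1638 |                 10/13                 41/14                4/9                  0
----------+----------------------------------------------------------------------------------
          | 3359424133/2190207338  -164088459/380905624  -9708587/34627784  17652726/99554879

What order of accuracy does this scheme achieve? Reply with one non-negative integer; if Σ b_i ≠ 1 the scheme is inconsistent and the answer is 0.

3

b = (3359424133/2190207338, -164088459/380905624, -9708587/34627784, 17652726/99554879)
c = (0, -11/9, 19/7, 6785/1638)
Ac = (0, 0, -44/21, -299/126)
Σ b_i: 3359424133/2190207338·1 + (-164088459/380905624)·1 + (-9708587/34627784)·1 + 17652726/99554879·1 = 1 ✓
b·c: (-164088459/380905624)·(-11/9) + (-9708587/34627784)·19/7 + 17652726/99554879·6785/1638 = 1/2 ✓
b·c²: (-164088459/380905624)·121/81 + (-9708587/34627784)·361/49 + 17652726/99554879·46036225/2683044 = 1/3 ✓
b·Ac: (-9708587/34627784)·(-44/21) + 17652726/99554879·(-299/126) = 1/6 ✓
b·c³: (-164088459/380905624)·(-1331/729) + (-9708587/34627784)·6859/343 + 17652726/99554879·312355786625/4394826072 = 772490610265/99260542836 ≠ 1/4 ⇒ order 3.
b·(c∘Ac): (-9708587/34627784)·(-836/147) + 17652726/99554879·(-156055/15876) = -40486639/272693799 ≠ 1/8
b·Ac²: (-9708587/34627784)·484/189 + 17652726/99554879·60719/7938 = 24021758093/37631744262 ≠ 1/12
b·A²c: 17652726/99554879·(-176/189) = -49315552/298664637 ≠ 1/24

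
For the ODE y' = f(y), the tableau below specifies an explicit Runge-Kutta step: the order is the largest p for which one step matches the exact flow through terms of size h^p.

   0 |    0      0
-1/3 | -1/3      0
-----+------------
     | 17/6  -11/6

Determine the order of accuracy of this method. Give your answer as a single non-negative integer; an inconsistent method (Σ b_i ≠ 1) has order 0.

1

b = (17/6, -11/6)
c = (0, -1/3)
Σ b_i: 17/6·1 + (-11/6)·1 = 1 ✓
b·c: (-11/6)·(-1/3) = 11/18 ≠ 1/2 ⇒ order 1.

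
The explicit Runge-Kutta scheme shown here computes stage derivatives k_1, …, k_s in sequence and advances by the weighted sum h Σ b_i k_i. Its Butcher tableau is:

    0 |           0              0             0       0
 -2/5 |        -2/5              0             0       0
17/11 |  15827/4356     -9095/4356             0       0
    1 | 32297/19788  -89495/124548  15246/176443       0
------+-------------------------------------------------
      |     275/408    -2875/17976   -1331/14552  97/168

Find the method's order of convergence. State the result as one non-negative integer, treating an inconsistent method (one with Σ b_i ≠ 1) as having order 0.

b = (275/408, -2875/17976, -1331/14552, 97/168)
c = (0, -2/5, 17/11, 1)
Ac = (0, 0, 1819/2178, 245/582)
Σ b_i: 275/408·1 + (-2875/17976)·1 + (-1331/14552)·1 + 97/168·1 = 1 ✓
b·c: (-2875/17976)·(-2/5) + (-1331/14552)·17/11 + 97/168·1 = 1/2 ✓
b·c²: (-2875/17976)·4/25 + (-1331/14552)·289/121 + 97/168·1 = 1/3 ✓
b·Ac: (-1331/14552)·1819/2178 + 97/168·245/582 = 1/6 ✓
b·c³: (-2875/17976)·(-8/125) + (-1331/14552)·4913/1331 + 97/168·1 = 1/4 ✓
b·(c∘Ac): (-1331/14552)·30923/23958 + 97/168·245/582 = 1/8 ✓
b·Ac²: (-1331/14552)·(-1819/5445) + 97/168·133/1455 = 1/12 ✓
b·A²c: 97/168·7/97 = 1/24 ✓; 4 stages ⇒ order 4.

4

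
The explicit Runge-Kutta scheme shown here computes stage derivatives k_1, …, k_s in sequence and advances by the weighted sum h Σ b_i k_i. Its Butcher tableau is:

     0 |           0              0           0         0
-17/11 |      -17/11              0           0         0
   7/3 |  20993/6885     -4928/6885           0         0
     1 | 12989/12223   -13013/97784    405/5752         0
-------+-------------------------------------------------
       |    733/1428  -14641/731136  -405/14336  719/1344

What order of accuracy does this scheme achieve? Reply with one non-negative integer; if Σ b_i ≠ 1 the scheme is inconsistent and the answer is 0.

4

b = (733/1428, -14641/731136, -405/14336, 719/1344)
c = (0, -17/11, 7/3, 1)
Ac = (0, 0, 448/405, 266/719)
Σ b_i: 733/1428·1 + (-14641/731136)·1 + (-405/14336)·1 + 719/1344·1 = 1 ✓
b·c: (-14641/731136)·(-17/11) + (-405/14336)·7/3 + 719/1344·1 = 1/2 ✓
b·c²: (-14641/731136)·289/121 + (-405/14336)·49/9 + 719/1344·1 = 1/3 ✓
b·Ac: (-405/14336)·448/405 + 719/1344·266/719 = 1/6 ✓
b·c³: (-14641/731136)·(-4913/1331) + (-405/14336)·343/27 + 719/1344·1 = 1/4 ✓
b·(c∘Ac): (-405/14336)·3136/1215 + 719/1344·266/719 = 1/8 ✓
b·Ac²: (-405/14336)·(-7616/4455) + 719/1344·518/7909 = 1/12 ✓
b·A²c: 719/1344·56/719 = 1/24 ✓; 4 stages ⇒ order 4.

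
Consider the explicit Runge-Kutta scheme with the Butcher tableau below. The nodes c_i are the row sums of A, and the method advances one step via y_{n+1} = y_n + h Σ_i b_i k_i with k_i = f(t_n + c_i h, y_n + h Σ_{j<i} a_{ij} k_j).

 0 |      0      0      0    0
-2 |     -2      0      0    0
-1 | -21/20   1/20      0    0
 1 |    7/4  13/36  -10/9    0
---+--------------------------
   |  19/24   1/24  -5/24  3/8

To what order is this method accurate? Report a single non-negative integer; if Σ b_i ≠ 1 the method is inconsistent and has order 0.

4

b = (19/24, 1/24, -5/24, 3/8)
c = (0, -2, -1, 1)
Ac = (0, 0, -1/10, 7/18)
Σ b_i: 19/24·1 + 1/24·1 + (-5/24)·1 + 3/8·1 = 1 ✓
b·c: 1/24·(-2) + (-5/24)·(-1) + 3/8·1 = 1/2 ✓
b·c²: 1/24·4 + (-5/24)·1 + 3/8·1 = 1/3 ✓
b·Ac: (-5/24)·(-1/10) + 3/8·7/18 = 1/6 ✓
b·c³: 1/24·(-8) + (-5/24)·(-1) + 3/8·1 = 1/4 ✓
b·(c∘Ac): (-5/24)·1/10 + 3/8·7/18 = 1/8 ✓
b·Ac²: (-5/24)·1/5 + 3/8·1/3 = 1/12 ✓
b·A²c: 3/8·1/9 = 1/24 ✓; 4 stages ⇒ order 4.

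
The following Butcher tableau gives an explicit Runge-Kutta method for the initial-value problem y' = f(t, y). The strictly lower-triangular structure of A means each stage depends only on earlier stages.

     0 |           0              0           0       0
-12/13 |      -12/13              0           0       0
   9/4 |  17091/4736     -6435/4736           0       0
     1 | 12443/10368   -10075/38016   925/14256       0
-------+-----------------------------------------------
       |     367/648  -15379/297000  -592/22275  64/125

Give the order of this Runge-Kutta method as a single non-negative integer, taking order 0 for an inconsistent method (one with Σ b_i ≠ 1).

b = (367/648, -15379/297000, -592/22275, 64/125)
c = (0, -12/13, 9/4, 1)
Ac = (0, 0, 1485/1184, 25/64)
Σ b_i: 367/648·1 + (-15379/297000)·1 + (-592/22275)·1 + 64/125·1 = 1 ✓
b·c: (-15379/297000)·(-12/13) + (-592/22275)·9/4 + 64/125·1 = 1/2 ✓
b·c²: (-15379/297000)·144/169 + (-592/22275)·81/16 + 64/125·1 = 1/3 ✓
b·Ac: (-592/22275)·1485/1184 + 64/125·25/64 = 1/6 ✓
b·c³: (-15379/297000)·(-1728/2197) + (-592/22275)·729/64 + 64/125·1 = 1/4 ✓
b·(c∘Ac): (-592/22275)·13365/4736 + 64/125·25/64 = 1/8 ✓
b·Ac²: (-592/22275)·(-4455/3848) + 64/125·1025/9984 = 1/12 ✓
b·A²c: 64/125·125/1536 = 1/24 ✓; 4 stages ⇒ order 4.

4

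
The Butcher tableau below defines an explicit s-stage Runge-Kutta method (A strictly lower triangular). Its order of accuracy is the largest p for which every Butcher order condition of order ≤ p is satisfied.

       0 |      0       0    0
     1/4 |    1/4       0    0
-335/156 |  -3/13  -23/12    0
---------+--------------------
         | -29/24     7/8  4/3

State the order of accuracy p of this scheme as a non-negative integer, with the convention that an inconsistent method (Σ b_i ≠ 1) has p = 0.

b = (-29/24, 7/8, 4/3)
c = (0, 1/4, -335/156)
Ac = (0, 0, -23/48)
Σ b_i: (-29/24)·1 + 7/8·1 + 4/3·1 = 1 ✓
b·c: 7/8·1/4 + 4/3·(-335/156) = -9901/3744 ≠ 1/2 ⇒ order 1.

1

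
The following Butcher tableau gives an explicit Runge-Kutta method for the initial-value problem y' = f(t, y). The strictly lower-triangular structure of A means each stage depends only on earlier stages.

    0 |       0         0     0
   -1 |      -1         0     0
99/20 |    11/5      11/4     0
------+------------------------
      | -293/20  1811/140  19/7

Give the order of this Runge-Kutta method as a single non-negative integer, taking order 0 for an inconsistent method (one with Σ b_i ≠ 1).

b = (-293/20, 1811/140, 19/7)
c = (0, -1, 99/20)
Ac = (0, 0, -11/4)
Σ b_i: (-293/20)·1 + 1811/140·1 + 19/7·1 = 1 ✓
b·c: 1811/140·(-1) + 19/7·99/20 = 1/2 ✓
b·c²: 1811/140·1 + 19/7·9801/400 = 31777/400 ≠ 1/3 ⇒ order 2.
b·Ac: 19/7·(-11/4) = -209/28 ≠ 1/6

2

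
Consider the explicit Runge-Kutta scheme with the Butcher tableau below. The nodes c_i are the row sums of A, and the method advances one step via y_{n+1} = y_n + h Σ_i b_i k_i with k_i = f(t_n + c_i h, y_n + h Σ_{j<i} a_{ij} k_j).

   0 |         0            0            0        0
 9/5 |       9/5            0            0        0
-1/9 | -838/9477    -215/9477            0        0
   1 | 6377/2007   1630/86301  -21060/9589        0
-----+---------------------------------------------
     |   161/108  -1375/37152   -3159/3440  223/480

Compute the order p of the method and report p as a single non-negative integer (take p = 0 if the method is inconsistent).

b = (161/108, -1375/37152, -3159/3440, 223/480)
c = (0, 9/5, -1/9, 1)
Ac = (0, 0, -43/1053, 62/223)
Σ b_i: 161/108·1 + (-1375/37152)·1 + (-3159/3440)·1 + 223/480·1 = 1 ✓
b·c: (-1375/37152)·9/5 + (-3159/3440)·(-1/9) + 223/480·1 = 1/2 ✓
b·c²: (-1375/37152)·81/25 + (-3159/3440)·1/81 + 223/480·1 = 1/3 ✓
b·Ac: (-3159/3440)·(-43/1053) + 223/480·62/223 = 1/6 ✓
b·c³: (-1375/37152)·729/125 + (-3159/3440)·(-1/729) + 223/480·1 = 1/4 ✓
b·(c∘Ac): (-3159/3440)·43/9477 + 223/480·62/223 = 1/8 ✓
b·Ac²: (-3159/3440)·(-43/585) + 223/480·38/1115 = 1/12 ✓
b·A²c: 223/480·20/223 = 1/24 ✓; 4 stages ⇒ order 4.

4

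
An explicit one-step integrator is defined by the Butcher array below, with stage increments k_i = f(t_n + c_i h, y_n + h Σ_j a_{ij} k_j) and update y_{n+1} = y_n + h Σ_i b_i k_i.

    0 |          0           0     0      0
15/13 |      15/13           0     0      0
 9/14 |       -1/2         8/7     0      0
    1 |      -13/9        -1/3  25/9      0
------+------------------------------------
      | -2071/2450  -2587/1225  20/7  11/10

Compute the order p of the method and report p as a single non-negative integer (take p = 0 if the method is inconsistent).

b = (-2071/2450, -2587/1225, 20/7, 11/10)
c = (0, 15/13, 9/14, 1)
Ac = (0, 0, 120/91, 255/182)
Σ b_i: (-2071/2450)·1 + (-2587/1225)·1 + 20/7·1 + 11/10·1 = 1 ✓
b·c: (-2587/1225)·15/13 + 20/7·9/14 + 11/10·1 = 1/2 ✓
b·c²: (-2587/1225)·225/169 + 20/7·81/196 + 11/10·1 = -23671/44590 ≠ 1/3 ⇒ order 2.
b·Ac: 20/7·120/91 + 11/10·255/182 = 13527/2548 ≠ 1/6

2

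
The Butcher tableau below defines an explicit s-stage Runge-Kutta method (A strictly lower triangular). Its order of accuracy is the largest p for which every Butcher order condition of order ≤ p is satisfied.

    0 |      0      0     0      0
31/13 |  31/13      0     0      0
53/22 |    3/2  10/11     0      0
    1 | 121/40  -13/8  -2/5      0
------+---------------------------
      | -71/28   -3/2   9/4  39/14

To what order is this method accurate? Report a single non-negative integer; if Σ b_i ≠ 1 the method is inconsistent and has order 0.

1

b = (-71/28, -3/2, 9/4, 39/14)
c = (0, 31/13, 53/22, 1)
Ac = (0, 0, 310/143, -2129/440)
Σ b_i: (-71/28)·1 + (-3/2)·1 + 9/4·1 + 39/14·1 = 1 ✓
b·c: (-3/2)·31/13 + 9/4·53/22 + 39/14·1 = 37071/8008 ≠ 1/2 ⇒ order 1.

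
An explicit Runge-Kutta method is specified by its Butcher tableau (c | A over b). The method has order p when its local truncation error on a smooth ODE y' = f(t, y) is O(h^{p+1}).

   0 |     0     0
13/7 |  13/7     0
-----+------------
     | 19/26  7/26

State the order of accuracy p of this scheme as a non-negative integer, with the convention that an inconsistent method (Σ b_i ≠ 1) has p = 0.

2

b = (19/26, 7/26)
c = (0, 13/7)
Σ b_i: 19/26·1 + 7/26·1 = 1 ✓
b·c: 7/26·13/7 = 1/2 ✓; 2 stages ⇒ order 2.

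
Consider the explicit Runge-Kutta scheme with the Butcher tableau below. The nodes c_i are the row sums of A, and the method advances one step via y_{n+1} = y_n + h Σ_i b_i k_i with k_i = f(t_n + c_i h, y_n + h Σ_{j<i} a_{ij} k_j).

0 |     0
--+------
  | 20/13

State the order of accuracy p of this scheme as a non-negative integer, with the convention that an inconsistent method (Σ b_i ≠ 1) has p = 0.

b = (20/13)
c = (0)
Σ b_i: 20/13·1 = 20/13 ≠ 1 ⇒ order 0.

0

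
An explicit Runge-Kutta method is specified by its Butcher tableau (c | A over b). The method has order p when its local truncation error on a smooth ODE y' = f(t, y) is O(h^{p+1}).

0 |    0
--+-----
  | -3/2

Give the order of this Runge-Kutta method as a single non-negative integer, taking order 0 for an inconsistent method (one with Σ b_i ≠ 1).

b = (-3/2)
c = (0)
Σ b_i: (-3/2)·1 = -3/2 ≠ 1 ⇒ order 0.

0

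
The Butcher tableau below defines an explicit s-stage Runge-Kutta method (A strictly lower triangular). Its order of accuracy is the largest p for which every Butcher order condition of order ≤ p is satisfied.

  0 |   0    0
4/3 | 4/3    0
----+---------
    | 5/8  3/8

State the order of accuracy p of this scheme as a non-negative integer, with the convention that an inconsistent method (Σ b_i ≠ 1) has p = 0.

b = (5/8, 3/8)
c = (0, 4/3)
Σ b_i: 5/8·1 + 3/8·1 = 1 ✓
b·c: 3/8·4/3 = 1/2 ✓; 2 stages ⇒ order 2.

2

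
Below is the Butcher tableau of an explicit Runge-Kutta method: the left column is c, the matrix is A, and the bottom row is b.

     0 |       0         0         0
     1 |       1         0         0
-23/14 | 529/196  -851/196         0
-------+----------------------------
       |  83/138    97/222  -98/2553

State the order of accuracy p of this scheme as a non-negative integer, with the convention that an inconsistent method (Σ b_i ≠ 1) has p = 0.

b = (83/138, 97/222, -98/2553)
c = (0, 1, -23/14)
Ac = (0, 0, -851/196)
Σ b_i: 83/138·1 + 97/222·1 + (-98/2553)·1 = 1 ✓
b·c: 97/222·1 + (-98/2553)·(-23/14) = 1/2 ✓
b·c²: 97/222·1 + (-98/2553)·529/196 = 1/3 ✓
b·Ac: (-98/2553)·(-851/196) = 1/6 ✓; 3 stages ⇒ order 3.

3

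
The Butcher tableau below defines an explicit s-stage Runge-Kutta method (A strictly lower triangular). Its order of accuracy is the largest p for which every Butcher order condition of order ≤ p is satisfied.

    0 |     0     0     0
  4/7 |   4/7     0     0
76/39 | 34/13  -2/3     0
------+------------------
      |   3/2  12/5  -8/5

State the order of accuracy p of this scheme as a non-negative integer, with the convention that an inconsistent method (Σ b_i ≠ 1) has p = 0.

b = (3/2, 12/5, -8/5)
c = (0, 4/7, 76/39)
Ac = (0, 0, -8/21)
Σ b_i: 3/2·1 + 12/5·1 + (-8/5)·1 = 23/10 ≠ 1 ⇒ order 0.

0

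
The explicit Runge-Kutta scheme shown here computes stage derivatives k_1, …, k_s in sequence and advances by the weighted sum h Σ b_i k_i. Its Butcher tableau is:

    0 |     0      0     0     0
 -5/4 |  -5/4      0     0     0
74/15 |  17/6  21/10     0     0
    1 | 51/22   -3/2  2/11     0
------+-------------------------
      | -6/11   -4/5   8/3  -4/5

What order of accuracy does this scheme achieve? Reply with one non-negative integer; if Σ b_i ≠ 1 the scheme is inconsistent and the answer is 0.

0

b = (-6/11, -4/5, 8/3, -4/5)
c = (0, -5/4, 74/15, 1)
Ac = (0, 0, -21/8, 3659/1320)
Σ b_i: (-6/11)·1 + (-4/5)·1 + 8/3·1 + (-4/5)·1 = 86/165 ≠ 1 ⇒ order 0.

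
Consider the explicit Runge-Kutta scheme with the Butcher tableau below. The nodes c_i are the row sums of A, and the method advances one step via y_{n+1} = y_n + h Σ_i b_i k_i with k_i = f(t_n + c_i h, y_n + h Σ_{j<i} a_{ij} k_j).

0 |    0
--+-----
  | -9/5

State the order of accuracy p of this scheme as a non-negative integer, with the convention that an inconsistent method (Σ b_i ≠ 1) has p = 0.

0

b = (-9/5)
c = (0)
Σ b_i: (-9/5)·1 = -9/5 ≠ 1 ⇒ order 0.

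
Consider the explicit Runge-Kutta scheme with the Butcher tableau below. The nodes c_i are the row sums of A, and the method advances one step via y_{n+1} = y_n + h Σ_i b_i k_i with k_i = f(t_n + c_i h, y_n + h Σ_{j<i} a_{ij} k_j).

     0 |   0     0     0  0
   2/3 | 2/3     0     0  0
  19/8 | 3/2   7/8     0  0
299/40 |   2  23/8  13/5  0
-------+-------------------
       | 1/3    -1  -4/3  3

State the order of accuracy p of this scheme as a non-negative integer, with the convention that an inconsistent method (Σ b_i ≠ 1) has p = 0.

b = (1/3, -1, -4/3, 3)
c = (0, 2/3, 19/8, 299/40)
Ac = (0, 0, 7/12, 971/120)
Σ b_i: 1/3·1 + (-1)·1 + (-4/3)·1 + 3·1 = 1 ✓
b·c: (-1)·2/3 + (-4/3)·19/8 + 3·299/40 = 2231/120 ≠ 1/2 ⇒ order 1.

1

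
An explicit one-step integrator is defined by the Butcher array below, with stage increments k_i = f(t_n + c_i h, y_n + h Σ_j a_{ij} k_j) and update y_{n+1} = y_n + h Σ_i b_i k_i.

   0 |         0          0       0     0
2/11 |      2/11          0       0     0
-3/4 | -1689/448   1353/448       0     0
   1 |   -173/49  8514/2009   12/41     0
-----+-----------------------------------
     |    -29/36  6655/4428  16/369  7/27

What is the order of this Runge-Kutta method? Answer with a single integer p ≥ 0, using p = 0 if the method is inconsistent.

b = (-29/36, 6655/4428, 16/369, 7/27)
c = (0, 2/11, -3/4, 1)
Ac = (0, 0, 123/224, 27/49)
Σ b_i: (-29/36)·1 + 6655/4428·1 + 16/369·1 + 7/27·1 = 1 ✓
b·c: 6655/4428·2/11 + 16/369·(-3/4) + 7/27·1 = 1/2 ✓
b·c²: 6655/4428·4/121 + 16/369·9/16 + 7/27·1 = 1/3 ✓
b·Ac: 16/369·123/224 + 7/27·27/49 = 1/6 ✓
b·c³: 6655/4428·8/1331 + 16/369·(-27/64) + 7/27·1 = 1/4 ✓
b·(c∘Ac): 16/369·(-369/896) + 7/27·27/49 = 1/8 ✓
b·Ac²: 16/369·123/1232 + 7/27·657/2156 = 1/12 ✓
b·A²c: 7/27·9/56 = 1/24 ✓; 4 stages ⇒ order 4.

4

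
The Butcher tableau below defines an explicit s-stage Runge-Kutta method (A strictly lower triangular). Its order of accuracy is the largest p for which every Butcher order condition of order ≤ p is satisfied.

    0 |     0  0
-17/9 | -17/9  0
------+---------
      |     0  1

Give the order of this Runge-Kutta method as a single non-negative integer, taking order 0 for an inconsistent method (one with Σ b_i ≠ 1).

b = (0, 1)
c = (0, -17/9)
Σ b_i: 1·1 = 1 ✓
b·c: 1·(-17/9) = -17/9 ≠ 1/2 ⇒ order 1.

1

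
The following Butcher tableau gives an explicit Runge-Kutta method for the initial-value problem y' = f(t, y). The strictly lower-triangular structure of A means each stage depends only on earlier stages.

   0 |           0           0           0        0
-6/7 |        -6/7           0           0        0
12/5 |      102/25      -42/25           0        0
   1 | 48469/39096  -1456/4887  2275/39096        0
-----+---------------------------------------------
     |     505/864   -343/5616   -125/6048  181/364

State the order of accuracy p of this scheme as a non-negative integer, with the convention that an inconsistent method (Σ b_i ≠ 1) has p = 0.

b = (505/864, -343/5616, -125/6048, 181/364)
c = (0, -6/7, 12/5, 1)
Ac = (0, 0, 36/25, 143/362)
Σ b_i: 505/864·1 + (-343/5616)·1 + (-125/6048)·1 + 181/364·1 = 1 ✓
b·c: (-343/5616)·(-6/7) + (-125/6048)·12/5 + 181/364·1 = 1/2 ✓
b·c²: (-343/5616)·36/49 + (-125/6048)·144/25 + 181/364·1 = 1/3 ✓
b·Ac: (-125/6048)·36/25 + 181/364·143/362 = 1/6 ✓
b·c³: (-343/5616)·(-216/343) + (-125/6048)·1728/125 + 181/364·1 = 1/4 ✓
b·(c∘Ac): (-125/6048)·432/125 + 181/364·143/362 = 1/8 ✓
b·Ac²: (-125/6048)·(-216/175) + 181/364·442/3801 = 1/12 ✓
b·A²c: 181/364·91/1086 = 1/24 ✓; 4 stages ⇒ order 4.

4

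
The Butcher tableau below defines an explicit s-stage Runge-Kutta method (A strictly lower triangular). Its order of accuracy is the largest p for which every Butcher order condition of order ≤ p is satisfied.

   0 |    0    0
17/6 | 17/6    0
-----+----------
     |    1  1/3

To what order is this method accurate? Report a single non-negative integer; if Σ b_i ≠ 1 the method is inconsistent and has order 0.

0

b = (1, 1/3)
c = (0, 17/6)
Σ b_i: 1·1 + 1/3·1 = 4/3 ≠ 1 ⇒ order 0.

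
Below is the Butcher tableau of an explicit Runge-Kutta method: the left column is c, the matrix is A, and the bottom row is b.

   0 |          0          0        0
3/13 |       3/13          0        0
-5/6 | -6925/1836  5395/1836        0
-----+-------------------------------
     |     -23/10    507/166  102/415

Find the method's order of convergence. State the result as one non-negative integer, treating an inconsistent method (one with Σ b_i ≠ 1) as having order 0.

b = (-23/10, 507/166, 102/415)
c = (0, 3/13, -5/6)
Ac = (0, 0, 415/612)
Σ b_i: (-23/10)·1 + 507/166·1 + 102/415·1 = 1 ✓
b·c: 507/166·3/13 + 102/415·(-5/6) = 1/2 ✓
b·c²: 507/166·9/169 + 102/415·25/36 = 1/3 ✓
b·Ac: 102/415·415/612 = 1/6 ✓; 3 stages ⇒ order 3.

3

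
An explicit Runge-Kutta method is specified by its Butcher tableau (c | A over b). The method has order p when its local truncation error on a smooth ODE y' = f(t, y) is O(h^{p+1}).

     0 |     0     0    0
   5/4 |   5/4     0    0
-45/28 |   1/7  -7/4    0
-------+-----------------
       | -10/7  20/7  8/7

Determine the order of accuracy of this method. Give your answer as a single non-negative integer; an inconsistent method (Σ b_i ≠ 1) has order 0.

0

b = (-10/7, 20/7, 8/7)
c = (0, 5/4, -45/28)
Ac = (0, 0, -35/16)
Σ b_i: (-10/7)·1 + 20/7·1 + 8/7·1 = 18/7 ≠ 1 ⇒ order 0.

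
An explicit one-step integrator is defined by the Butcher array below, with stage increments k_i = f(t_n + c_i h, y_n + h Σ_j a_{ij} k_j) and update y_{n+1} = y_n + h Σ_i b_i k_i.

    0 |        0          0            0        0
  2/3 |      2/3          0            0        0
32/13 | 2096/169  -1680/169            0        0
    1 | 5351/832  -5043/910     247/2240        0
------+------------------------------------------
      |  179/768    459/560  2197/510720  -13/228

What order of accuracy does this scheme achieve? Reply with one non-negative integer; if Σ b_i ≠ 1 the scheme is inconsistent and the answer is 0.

4

b = (179/768, 459/560, 2197/510720, -13/228)
c = (0, 2/3, 32/13, 1)
Ac = (0, 0, -1120/169, -89/26)
Σ b_i: 179/768·1 + 459/560·1 + 2197/510720·1 + (-13/228)·1 = 1 ✓
b·c: 459/560·2/3 + 2197/510720·32/13 + (-13/228)·1 = 1/2 ✓
b·c²: 459/560·4/9 + 2197/510720·1024/169 + (-13/228)·1 = 1/3 ✓
b·Ac: 2197/510720·(-1120/169) + (-13/228)·(-89/26) = 1/6 ✓
b·c³: 459/560·8/27 + 2197/510720·32768/2197 + (-13/228)·1 = 1/4 ✓
b·(c∘Ac): 2197/510720·(-35840/2197) + (-13/228)·(-89/26) = 1/8 ✓
b·Ac²: 2197/510720·(-2240/507) + (-13/228)·(-70/39) = 1/12 ✓
b·A²c: (-13/228)·(-19/26) = 1/24 ✓; 4 stages ⇒ order 4.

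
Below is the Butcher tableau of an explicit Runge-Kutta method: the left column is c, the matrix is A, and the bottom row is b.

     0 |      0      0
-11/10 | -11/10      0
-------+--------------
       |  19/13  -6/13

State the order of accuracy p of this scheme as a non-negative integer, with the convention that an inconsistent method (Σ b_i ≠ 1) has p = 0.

b = (19/13, -6/13)
c = (0, -11/10)
Σ b_i: 19/13·1 + (-6/13)·1 = 1 ✓
b·c: (-6/13)·(-11/10) = 33/65 ≠ 1/2 ⇒ order 1.

1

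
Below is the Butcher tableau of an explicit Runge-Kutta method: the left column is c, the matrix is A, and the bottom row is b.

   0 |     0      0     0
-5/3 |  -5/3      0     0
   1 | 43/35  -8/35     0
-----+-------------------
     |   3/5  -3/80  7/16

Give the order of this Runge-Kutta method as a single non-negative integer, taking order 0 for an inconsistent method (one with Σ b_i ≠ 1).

b = (3/5, -3/80, 7/16)
c = (0, -5/3, 1)
Ac = (0, 0, 8/21)
Σ b_i: 3/5·1 + (-3/80)·1 + 7/16·1 = 1 ✓
b·c: (-3/80)·(-5/3) + 7/16·1 = 1/2 ✓
b·c²: (-3/80)·25/9 + 7/16·1 = 1/3 ✓
b·Ac: 7/16·8/21 = 1/6 ✓; 3 stages ⇒ order 3.

3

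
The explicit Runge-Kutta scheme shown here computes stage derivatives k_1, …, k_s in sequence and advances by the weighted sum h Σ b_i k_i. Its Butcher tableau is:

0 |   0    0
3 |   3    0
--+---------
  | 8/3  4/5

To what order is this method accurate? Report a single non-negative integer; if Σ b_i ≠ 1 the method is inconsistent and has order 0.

0

b = (8/3, 4/5)
c = (0, 3)
Σ b_i: 8/3·1 + 4/5·1 = 52/15 ≠ 1 ⇒ order 0.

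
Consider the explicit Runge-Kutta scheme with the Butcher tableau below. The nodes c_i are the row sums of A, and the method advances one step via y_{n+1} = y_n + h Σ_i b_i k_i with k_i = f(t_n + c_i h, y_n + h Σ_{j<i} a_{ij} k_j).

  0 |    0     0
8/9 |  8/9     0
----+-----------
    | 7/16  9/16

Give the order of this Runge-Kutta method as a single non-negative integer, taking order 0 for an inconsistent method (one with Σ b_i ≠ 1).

2

b = (7/16, 9/16)
c = (0, 8/9)
Σ b_i: 7/16·1 + 9/16·1 = 1 ✓
b·c: 9/16·8/9 = 1/2 ✓; 2 stages ⇒ order 2.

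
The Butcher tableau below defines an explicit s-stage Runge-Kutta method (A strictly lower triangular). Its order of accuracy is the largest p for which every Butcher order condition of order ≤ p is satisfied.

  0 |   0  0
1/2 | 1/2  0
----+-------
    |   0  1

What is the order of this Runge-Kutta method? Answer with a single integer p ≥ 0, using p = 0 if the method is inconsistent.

b = (0, 1)
c = (0, 1/2)
Σ b_i: 1·1 = 1 ✓
b·c: 1·1/2 = 1/2 ✓; 2 stages ⇒ order 2.

2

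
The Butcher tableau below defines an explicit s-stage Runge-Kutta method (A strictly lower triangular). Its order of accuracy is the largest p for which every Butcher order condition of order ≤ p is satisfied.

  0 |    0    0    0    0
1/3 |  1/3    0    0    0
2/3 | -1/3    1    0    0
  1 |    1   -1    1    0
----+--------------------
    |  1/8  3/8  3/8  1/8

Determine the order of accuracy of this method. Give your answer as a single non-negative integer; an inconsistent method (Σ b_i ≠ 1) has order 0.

4

b = (1/8, 3/8, 3/8, 1/8)
c = (0, 1/3, 2/3, 1)
Ac = (0, 0, 1/3, 1/3)
Σ b_i: 1/8·1 + 3/8·1 + 3/8·1 + 1/8·1 = 1 ✓
b·c: 3/8·1/3 + 3/8·2/3 + 1/8·1 = 1/2 ✓
b·c²: 3/8·1/9 + 3/8·4/9 + 1/8·1 = 1/3 ✓
b·Ac: 3/8·1/3 + 1/8·1/3 = 1/6 ✓
b·c³: 3/8·1/27 + 3/8·8/27 + 1/8·1 = 1/4 ✓
b·(c∘Ac): 3/8·2/9 + 1/8·1/3 = 1/8 ✓
b·Ac²: 3/8·1/9 + 1/8·1/3 = 1/12 ✓
b·A²c: 1/8·1/3 = 1/24 ✓; 4 stages ⇒ order 4.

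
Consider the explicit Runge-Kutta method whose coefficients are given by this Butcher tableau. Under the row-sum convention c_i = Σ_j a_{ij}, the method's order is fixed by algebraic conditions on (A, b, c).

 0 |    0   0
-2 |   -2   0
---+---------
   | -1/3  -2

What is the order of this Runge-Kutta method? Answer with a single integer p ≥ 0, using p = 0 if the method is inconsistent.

b = (-1/3, -2)
c = (0, -2)
Σ b_i: (-1/3)·1 + (-2)·1 = -7/3 ≠ 1 ⇒ order 0.

0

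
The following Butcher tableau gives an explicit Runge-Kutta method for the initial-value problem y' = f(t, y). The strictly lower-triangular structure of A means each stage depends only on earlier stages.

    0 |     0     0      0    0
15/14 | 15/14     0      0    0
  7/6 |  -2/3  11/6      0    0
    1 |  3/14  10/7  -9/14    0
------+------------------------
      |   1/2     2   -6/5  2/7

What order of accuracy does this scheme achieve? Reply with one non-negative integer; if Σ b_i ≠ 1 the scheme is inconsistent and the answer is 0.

b = (1/2, 2, -6/5, 2/7)
c = (0, 15/14, 7/6, 1)
Ac = (0, 0, 55/28, 153/196)
Σ b_i: 1/2·1 + 2·1 + (-6/5)·1 + 2/7·1 = 111/70 ≠ 1 ⇒ order 0.

0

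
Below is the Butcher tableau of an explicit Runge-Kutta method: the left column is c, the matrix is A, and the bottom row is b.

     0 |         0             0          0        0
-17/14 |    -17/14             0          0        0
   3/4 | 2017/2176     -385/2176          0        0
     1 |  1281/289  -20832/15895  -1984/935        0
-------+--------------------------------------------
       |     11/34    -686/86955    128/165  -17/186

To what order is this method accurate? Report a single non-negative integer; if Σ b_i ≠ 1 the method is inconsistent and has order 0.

4

b = (11/34, -686/86955, 128/165, -17/186)
c = (0, -17/14, 3/4, 1)
Ac = (0, 0, 55/256, 0)
Σ b_i: 11/34·1 + (-686/86955)·1 + 128/165·1 + (-17/186)·1 = 1 ✓
b·c: (-686/86955)·(-17/14) + 128/165·3/4 + (-17/186)·1 = 1/2 ✓
b·c²: (-686/86955)·289/196 + 128/165·9/16 + (-17/186)·1 = 1/3 ✓
b·Ac: 128/165·55/256 = 1/6 ✓
b·c³: (-686/86955)·(-4913/2744) + 128/165·27/64 + (-17/186)·1 = 1/4 ✓
b·(c∘Ac): 128/165·165/1024 = 1/8 ✓
b·Ac²: 128/165·(-935/3584) + (-17/186)·(-372/119) = 1/12 ✓
b·A²c: (-17/186)·(-31/68) = 1/24 ✓; 4 stages ⇒ order 4.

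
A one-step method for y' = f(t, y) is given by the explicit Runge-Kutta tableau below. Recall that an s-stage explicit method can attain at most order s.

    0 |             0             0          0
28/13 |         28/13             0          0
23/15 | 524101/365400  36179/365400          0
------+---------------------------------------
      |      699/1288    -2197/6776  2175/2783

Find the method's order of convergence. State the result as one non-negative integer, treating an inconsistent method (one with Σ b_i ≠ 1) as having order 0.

3

b = (699/1288, -2197/6776, 2175/2783)
c = (0, 28/13, 23/15)
Ac = (0, 0, 2783/13050)
Σ b_i: 699/1288·1 + (-2197/6776)·1 + 2175/2783·1 = 1 ✓
b·c: (-2197/6776)·28/13 + 2175/2783·23/15 = 1/2 ✓
b·c²: (-2197/6776)·784/169 + 2175/2783·529/225 = 1/3 ✓
b·Ac: 2175/2783·2783/13050 = 1/6 ✓; 3 stages ⇒ order 3.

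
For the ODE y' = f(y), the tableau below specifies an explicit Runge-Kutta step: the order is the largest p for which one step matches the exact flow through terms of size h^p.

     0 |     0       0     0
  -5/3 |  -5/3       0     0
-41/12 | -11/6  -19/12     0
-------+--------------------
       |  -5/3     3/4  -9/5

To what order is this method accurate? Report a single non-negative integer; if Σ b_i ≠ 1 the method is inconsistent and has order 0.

0

b = (-5/3, 3/4, -9/5)
c = (0, -5/3, -41/12)
Ac = (0, 0, 95/36)
Σ b_i: (-5/3)·1 + 3/4·1 + (-9/5)·1 = -163/60 ≠ 1 ⇒ order 0.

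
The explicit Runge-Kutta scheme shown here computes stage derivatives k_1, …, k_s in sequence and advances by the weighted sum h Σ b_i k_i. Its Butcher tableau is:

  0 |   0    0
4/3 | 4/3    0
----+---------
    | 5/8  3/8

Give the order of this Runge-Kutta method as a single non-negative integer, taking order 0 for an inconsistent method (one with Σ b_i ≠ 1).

2

b = (5/8, 3/8)
c = (0, 4/3)
Σ b_i: 5/8·1 + 3/8·1 = 1 ✓
b·c: 3/8·4/3 = 1/2 ✓; 2 stages ⇒ order 2.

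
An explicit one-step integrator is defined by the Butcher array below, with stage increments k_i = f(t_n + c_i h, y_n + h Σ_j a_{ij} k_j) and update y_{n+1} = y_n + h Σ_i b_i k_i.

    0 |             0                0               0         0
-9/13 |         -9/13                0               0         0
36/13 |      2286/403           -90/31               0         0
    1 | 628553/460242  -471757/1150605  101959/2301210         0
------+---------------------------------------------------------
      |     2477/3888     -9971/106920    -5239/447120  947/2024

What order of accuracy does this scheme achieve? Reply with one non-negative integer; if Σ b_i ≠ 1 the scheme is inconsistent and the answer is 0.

4

b = (2477/3888, -9971/106920, -5239/447120, 947/2024)
c = (0, -9/13, 36/13, 1)
Ac = (0, 0, 810/403, 385/947)
Σ b_i: 2477/3888·1 + (-9971/106920)·1 + (-5239/447120)·1 + 947/2024·1 = 1 ✓
b·c: (-9971/106920)·(-9/13) + (-5239/447120)·36/13 + 947/2024·1 = 1/2 ✓
b·c²: (-9971/106920)·81/169 + (-5239/447120)·1296/169 + 947/2024·1 = 1/3 ✓
b·Ac: (-5239/447120)·810/403 + 947/2024·385/947 = 1/6 ✓
b·c³: (-9971/106920)·(-729/2197) + (-5239/447120)·46656/2197 + 947/2024·1 = 1/4 ✓
b·(c∘Ac): (-5239/447120)·29160/5239 + 947/2024·385/947 = 1/8 ✓
b·Ac²: (-5239/447120)·(-7290/5239) + 947/2024·407/2841 = 1/12 ✓
b·A²c: 947/2024·253/2841 = 1/24 ✓; 4 stages ⇒ order 4.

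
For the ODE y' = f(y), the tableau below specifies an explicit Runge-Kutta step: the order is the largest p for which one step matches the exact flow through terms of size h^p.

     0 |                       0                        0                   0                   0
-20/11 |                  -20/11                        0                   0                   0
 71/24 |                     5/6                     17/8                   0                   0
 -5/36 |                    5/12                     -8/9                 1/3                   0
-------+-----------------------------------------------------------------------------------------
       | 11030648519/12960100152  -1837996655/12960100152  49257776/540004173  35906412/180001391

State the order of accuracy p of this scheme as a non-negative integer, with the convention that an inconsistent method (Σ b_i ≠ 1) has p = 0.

3

b = (11030648519/12960100152, -1837996655/12960100152, 49257776/540004173, 35906412/180001391)
c = (0, -20/11, 71/24, -5/36)
Ac = (0, 0, -85/22, 229/88)
Σ b_i: 11030648519/12960100152·1 + (-1837996655/12960100152)·1 + 49257776/540004173·1 + 35906412/180001391·1 = 1 ✓
b·c: (-1837996655/12960100152)·(-20/11) + 49257776/540004173·71/24 + 35906412/180001391·(-5/36) = 1/2 ✓
b·c²: (-1837996655/12960100152)·400/121 + 49257776/540004173·5041/576 + 35906412/180001391·25/1296 = 1/3 ✓
b·Ac: 49257776/540004173·(-85/22) + 35906412/180001391·229/88 = 1/6 ✓
b·c³: (-1837996655/12960100152)·(-8000/1331) + 49257776/540004173·357911/13824 + 35906412/180001391·(-125/46656) = 49477647440743/15396598980576 ≠ 1/4 ⇒ order 3.
b·(c∘Ac): 49257776/540004173·(-6035/528) + 35906412/180001391·(-1145/3168) = -158913549515/142561101672 ≠ 1/8
b·Ac²: 49257776/540004173·850/121 + 35906412/180001391·(-4439/209088) = 181494080051/285122203344 ≠ 1/12
b·A²c: 35906412/180001391·(-85/66) = -508674170/1980015301 ≠ 1/24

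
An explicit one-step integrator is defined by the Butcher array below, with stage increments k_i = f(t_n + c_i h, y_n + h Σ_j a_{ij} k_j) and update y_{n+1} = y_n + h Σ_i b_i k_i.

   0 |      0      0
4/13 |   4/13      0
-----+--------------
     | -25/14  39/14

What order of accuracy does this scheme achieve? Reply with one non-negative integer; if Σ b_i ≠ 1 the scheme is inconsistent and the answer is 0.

1

b = (-25/14, 39/14)
c = (0, 4/13)
Σ b_i: (-25/14)·1 + 39/14·1 = 1 ✓
b·c: 39/14·4/13 = 6/7 ≠ 1/2 ⇒ order 1.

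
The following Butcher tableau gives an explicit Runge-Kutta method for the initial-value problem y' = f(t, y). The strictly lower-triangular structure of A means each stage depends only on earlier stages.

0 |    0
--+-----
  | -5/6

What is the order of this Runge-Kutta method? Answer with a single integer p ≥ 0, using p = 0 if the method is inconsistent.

0

b = (-5/6)
c = (0)
Σ b_i: (-5/6)·1 = -5/6 ≠ 1 ⇒ order 0.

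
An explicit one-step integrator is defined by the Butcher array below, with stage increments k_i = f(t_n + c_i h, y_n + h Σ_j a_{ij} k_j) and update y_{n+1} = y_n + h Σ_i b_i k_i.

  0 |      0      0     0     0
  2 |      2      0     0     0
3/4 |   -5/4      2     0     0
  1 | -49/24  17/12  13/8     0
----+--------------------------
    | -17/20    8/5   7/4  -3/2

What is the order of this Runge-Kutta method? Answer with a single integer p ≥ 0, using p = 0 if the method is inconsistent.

1

b = (-17/20, 8/5, 7/4, -3/2)
c = (0, 2, 3/4, 1)
Ac = (0, 0, 4, 389/96)
Σ b_i: (-17/20)·1 + 8/5·1 + 7/4·1 + (-3/2)·1 = 1 ✓
b·c: 8/5·2 + 7/4·3/4 + (-3/2)·1 = 241/80 ≠ 1/2 ⇒ order 1.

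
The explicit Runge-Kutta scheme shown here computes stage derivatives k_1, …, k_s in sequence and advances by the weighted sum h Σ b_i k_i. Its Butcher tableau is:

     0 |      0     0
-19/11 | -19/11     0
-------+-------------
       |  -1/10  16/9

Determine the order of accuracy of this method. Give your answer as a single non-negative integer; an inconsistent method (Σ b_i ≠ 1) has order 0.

0

b = (-1/10, 16/9)
c = (0, -19/11)
Σ b_i: (-1/10)·1 + 16/9·1 = 151/90 ≠ 1 ⇒ order 0.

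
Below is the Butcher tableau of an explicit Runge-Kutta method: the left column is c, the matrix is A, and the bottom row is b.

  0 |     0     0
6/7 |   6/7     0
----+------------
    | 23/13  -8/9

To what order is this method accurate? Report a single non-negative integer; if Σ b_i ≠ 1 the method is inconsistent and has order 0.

b = (23/13, -8/9)
c = (0, 6/7)
Σ b_i: 23/13·1 + (-8/9)·1 = 103/117 ≠ 1 ⇒ order 0.

0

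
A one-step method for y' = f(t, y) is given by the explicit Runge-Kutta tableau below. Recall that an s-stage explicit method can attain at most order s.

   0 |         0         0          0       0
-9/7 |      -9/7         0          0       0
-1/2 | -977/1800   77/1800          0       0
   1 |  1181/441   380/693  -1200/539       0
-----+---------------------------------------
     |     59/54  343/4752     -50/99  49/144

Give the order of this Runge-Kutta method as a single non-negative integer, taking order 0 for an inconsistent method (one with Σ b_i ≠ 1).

b = (59/54, 343/4752, -50/99, 49/144)
c = (0, -9/7, -1/2, 1)
Ac = (0, 0, -11/200, 20/49)
Σ b_i: 59/54·1 + 343/4752·1 + (-50/99)·1 + 49/144·1 = 1 ✓
b·c: 343/4752·(-9/7) + (-50/99)·(-1/2) + 49/144·1 = 1/2 ✓
b·c²: 343/4752·81/49 + (-50/99)·1/4 + 49/144·1 = 1/3 ✓
b·Ac: (-50/99)·(-11/200) + 49/144·20/49 = 1/6 ✓
b·c³: 343/4752·(-729/343) + (-50/99)·(-1/8) + 49/144·1 = 1/4 ✓
b·(c∘Ac): (-50/99)·11/400 + 49/144·20/49 = 1/8 ✓
b·Ac²: (-50/99)·99/1400 + 49/144·120/343 = 1/12 ✓
b·A²c: 49/144·6/49 = 1/24 ✓; 4 stages ⇒ order 4.

4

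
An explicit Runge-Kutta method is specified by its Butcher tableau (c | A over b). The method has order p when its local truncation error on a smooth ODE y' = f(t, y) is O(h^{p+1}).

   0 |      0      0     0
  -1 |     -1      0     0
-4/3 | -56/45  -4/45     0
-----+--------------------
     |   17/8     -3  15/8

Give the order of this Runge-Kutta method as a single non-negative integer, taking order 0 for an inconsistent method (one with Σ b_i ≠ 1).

b = (17/8, -3, 15/8)
c = (0, -1, -4/3)
Ac = (0, 0, 4/45)
Σ b_i: 17/8·1 + (-3)·1 + 15/8·1 = 1 ✓
b·c: (-3)·(-1) + 15/8·(-4/3) = 1/2 ✓
b·c²: (-3)·1 + 15/8·16/9 = 1/3 ✓
b·Ac: 15/8·4/45 = 1/6 ✓; 3 stages ⇒ order 3.

3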